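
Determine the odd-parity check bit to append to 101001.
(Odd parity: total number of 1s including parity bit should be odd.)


Number of 1s in data: 3
Parity bit: 0

0


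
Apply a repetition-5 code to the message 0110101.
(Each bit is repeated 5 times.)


Each bit -> 5 copies

00000111111111100000111110000011111


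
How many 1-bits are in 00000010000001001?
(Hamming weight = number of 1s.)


Counting 1s in 00000010000001001

3


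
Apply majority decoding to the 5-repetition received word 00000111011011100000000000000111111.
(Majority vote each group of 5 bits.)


Groups: 00000, 11101, 10111, 00000, 00000, 00001, 11111
Majority votes: 0110001

0110001


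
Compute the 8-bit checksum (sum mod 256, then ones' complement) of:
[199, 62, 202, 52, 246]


Sum = 761 mod 256 = 249
Complement = 6

6


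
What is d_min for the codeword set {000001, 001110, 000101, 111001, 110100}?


Comparing all pairs, minimum distance: 1
Can detect 0 errors, correct 0 errors

1


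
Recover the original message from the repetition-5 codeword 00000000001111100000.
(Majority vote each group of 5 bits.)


Groups: 00000, 00000, 11111, 00000
Majority votes: 0010

0010


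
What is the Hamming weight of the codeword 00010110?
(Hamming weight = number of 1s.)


Counting 1s in 00010110

3


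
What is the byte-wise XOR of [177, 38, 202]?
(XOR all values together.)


XOR chain: 177 ^ 38 ^ 202 = 93

93


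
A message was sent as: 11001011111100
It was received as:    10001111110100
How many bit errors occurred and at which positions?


XOR: 01000100001000

3 error(s) at position(s): 1, 5, 10


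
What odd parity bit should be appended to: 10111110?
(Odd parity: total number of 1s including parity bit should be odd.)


Number of 1s in data: 6
Parity bit: 1

1


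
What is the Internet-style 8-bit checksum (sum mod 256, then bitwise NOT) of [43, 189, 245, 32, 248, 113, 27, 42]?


Sum = 939 mod 256 = 171
Complement = 84

84


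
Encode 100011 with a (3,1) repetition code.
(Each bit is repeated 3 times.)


Each bit -> 3 copies

111000000000111111


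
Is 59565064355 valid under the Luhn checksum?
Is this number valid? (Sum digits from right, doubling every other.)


Luhn sum = 50
50 mod 10 = 0

Valid (Luhn sum mod 10 = 0)


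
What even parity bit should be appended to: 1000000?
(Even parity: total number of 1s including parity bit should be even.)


Number of 1s in data: 1
Parity bit: 1

1


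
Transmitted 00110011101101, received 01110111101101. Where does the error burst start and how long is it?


XOR: 01000100000000

Burst at position 1, length 5


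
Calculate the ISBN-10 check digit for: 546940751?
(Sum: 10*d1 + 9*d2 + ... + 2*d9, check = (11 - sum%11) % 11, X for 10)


Weighted sum: 266
266 mod 11 = 2

Check digit: 9


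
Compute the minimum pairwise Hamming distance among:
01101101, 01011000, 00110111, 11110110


Comparing all pairs, minimum distance: 3
Can detect 2 errors, correct 1 errors

3


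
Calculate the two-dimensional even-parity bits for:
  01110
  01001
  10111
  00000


Row parities: 1000
Column parities: 10000

Row P: 1000, Col P: 10000, Corner: 1


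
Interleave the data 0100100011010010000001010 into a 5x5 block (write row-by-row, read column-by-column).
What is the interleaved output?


Matrix:
  01001
  00011
  01001
  00000
  01010
Read columns: 0000010101000000100111100

0000010101000000100111100


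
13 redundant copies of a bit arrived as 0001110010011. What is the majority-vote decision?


Ones: 6 out of 13
Threshold: 7

0 (6/13 voted 1)


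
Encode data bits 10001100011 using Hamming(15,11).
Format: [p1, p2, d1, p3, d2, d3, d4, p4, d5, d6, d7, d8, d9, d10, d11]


Parity bits: p1=1, p2=0, p3=0, p4=0

101000001100011


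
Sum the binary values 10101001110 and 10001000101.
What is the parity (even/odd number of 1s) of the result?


10101001110 = 1358
10001000101 = 1093
Sum = 2451 = 100110010011
1s count = 6

even parity (6 ones in 100110010011)


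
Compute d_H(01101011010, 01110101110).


XOR: 00011110100
Count of 1s: 5

5


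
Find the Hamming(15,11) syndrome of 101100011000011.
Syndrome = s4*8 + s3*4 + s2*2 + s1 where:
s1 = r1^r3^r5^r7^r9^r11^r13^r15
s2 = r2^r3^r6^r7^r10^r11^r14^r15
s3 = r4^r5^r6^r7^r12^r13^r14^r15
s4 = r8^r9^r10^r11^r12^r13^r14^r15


s1=0, s2=1, s3=1, s4=0

Syndrome = 6 (error at position 6)


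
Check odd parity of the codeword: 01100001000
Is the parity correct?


Number of 1s: 3

Yes, parity is correct (3 ones)


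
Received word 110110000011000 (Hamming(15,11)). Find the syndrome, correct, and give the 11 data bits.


Syndrome = 5: error at position 5

Data: 00000011000 (corrected bit 5)


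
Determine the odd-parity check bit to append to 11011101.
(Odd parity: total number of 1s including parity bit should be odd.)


Number of 1s in data: 6
Parity bit: 1

1


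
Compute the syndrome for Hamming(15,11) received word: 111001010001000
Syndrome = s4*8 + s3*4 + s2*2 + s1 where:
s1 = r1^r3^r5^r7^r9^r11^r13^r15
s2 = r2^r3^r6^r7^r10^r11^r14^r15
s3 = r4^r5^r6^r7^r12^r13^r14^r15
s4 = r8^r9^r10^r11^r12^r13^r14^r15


s1=0, s2=1, s3=0, s4=0

Syndrome = 2 (error at position 2)


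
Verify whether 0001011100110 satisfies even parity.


Number of 1s: 6

Yes, parity is correct (6 ones)


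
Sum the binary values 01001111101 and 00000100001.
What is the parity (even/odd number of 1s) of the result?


01001111101 = 637
00000100001 = 33
Sum = 670 = 1010011110
1s count = 6

even parity (6 ones in 1010011110)


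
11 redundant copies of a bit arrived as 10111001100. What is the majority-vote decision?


Ones: 6 out of 11
Threshold: 6

1 (6/11 voted 1)


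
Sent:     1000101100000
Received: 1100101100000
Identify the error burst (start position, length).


XOR: 0100000000000

Burst at position 1, length 1


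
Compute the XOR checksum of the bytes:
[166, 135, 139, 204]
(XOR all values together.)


XOR chain: 166 ^ 135 ^ 139 ^ 204 = 102

102


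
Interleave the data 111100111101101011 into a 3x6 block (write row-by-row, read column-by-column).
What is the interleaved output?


Matrix:
  111100
  111101
  101011
Read columns: 111110111110001011

111110111110001011


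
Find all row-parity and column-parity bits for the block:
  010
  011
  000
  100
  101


Row parities: 10010
Column parities: 000

Row P: 10010, Col P: 000, Corner: 0


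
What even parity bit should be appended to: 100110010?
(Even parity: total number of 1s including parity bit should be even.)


Number of 1s in data: 4
Parity bit: 0

0


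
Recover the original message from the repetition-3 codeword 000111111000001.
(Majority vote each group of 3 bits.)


Groups: 000, 111, 111, 000, 001
Majority votes: 01100

01100


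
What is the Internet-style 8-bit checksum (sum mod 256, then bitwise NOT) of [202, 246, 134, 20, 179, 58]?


Sum = 839 mod 256 = 71
Complement = 184

184


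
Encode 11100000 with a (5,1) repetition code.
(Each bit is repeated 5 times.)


Each bit -> 5 copies

1111111111111110000000000000000000000000


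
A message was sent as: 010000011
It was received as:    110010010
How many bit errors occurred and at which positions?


XOR: 100010001

3 error(s) at position(s): 0, 4, 8


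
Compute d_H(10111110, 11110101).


XOR: 01001011
Count of 1s: 4

4


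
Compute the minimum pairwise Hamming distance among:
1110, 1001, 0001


Comparing all pairs, minimum distance: 1
Can detect 0 errors, correct 0 errors

1


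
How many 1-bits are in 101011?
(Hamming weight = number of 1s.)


Counting 1s in 101011

4


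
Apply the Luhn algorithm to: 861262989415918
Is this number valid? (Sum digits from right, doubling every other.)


Luhn sum = 80
80 mod 10 = 0

Valid (Luhn sum mod 10 = 0)


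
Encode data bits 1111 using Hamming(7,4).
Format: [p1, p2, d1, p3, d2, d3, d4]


Parity bits: p1=1, p2=1, p3=1

1111111


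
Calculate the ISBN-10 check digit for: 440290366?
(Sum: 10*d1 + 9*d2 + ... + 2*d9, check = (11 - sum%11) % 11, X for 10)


Weighted sum: 186
186 mod 11 = 10

Check digit: 1


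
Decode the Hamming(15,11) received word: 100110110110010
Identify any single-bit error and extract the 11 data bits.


Syndrome = 0: no error detected

Data: 01010110010 (no errors)


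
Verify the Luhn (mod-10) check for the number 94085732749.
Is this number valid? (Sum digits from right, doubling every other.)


Luhn sum = 65
65 mod 10 = 5

Invalid (Luhn sum mod 10 = 5)


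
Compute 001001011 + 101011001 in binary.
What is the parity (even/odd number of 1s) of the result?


001001011 = 75
101011001 = 345
Sum = 420 = 110100100
1s count = 4

even parity (4 ones in 110100100)


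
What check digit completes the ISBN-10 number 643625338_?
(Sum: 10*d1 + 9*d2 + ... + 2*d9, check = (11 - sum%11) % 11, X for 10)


Weighted sum: 236
236 mod 11 = 5

Check digit: 6


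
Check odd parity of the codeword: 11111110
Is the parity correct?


Number of 1s: 7

Yes, parity is correct (7 ones)


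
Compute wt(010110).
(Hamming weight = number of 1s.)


Counting 1s in 010110

3


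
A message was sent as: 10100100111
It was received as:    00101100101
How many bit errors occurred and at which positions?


XOR: 10001000010

3 error(s) at position(s): 0, 4, 9


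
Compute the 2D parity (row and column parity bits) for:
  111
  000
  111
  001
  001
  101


Row parities: 101110
Column parities: 101

Row P: 101110, Col P: 101, Corner: 0


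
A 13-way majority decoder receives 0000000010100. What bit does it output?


Ones: 2 out of 13
Threshold: 7

0 (2/13 voted 1)


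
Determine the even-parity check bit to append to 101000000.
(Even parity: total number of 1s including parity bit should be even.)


Number of 1s in data: 2
Parity bit: 0

0


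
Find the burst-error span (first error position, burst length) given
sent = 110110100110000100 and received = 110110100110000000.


XOR: 000000000000000100

Burst at position 15, length 1


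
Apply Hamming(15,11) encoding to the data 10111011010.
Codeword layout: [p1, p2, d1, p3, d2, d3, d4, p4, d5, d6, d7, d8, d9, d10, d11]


Parity bits: p1=0, p2=1, p3=0, p4=0

011001101011010


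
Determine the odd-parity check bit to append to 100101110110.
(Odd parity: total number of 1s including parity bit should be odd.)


Number of 1s in data: 7
Parity bit: 0

0


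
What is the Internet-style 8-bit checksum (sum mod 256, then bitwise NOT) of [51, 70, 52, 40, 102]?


Sum = 315 mod 256 = 59
Complement = 196

196


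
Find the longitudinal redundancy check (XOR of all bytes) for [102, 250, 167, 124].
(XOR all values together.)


XOR chain: 102 ^ 250 ^ 167 ^ 124 = 71

71


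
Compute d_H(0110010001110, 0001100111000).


XOR: 0111110110110
Count of 1s: 9

9


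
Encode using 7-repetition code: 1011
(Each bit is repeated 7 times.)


Each bit -> 7 copies

1111111000000011111111111111


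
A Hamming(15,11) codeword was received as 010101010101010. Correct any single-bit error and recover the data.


Syndrome = 0: no error detected

Data: 00100101010 (no errors)


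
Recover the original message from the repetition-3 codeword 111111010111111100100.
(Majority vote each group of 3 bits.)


Groups: 111, 111, 010, 111, 111, 100, 100
Majority votes: 1101100

1101100


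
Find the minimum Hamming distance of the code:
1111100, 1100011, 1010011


Comparing all pairs, minimum distance: 2
Can detect 1 errors, correct 0 errors

2


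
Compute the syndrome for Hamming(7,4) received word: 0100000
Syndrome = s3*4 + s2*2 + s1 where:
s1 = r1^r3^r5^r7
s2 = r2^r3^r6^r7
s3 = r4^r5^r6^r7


s1=0, s2=1, s3=0

Syndrome = 2 (error at position 2)


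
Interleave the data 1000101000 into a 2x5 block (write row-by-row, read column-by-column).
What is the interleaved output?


Matrix:
  10001
  01000
Read columns: 1001000010

1001000010


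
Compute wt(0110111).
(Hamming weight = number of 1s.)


Counting 1s in 0110111

5


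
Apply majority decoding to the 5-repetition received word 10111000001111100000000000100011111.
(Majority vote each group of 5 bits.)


Groups: 10111, 00000, 11111, 00000, 00000, 01000, 11111
Majority votes: 1010001

1010001


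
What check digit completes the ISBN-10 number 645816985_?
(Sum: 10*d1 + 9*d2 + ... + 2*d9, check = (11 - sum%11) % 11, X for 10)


Weighted sum: 298
298 mod 11 = 1

Check digit: X


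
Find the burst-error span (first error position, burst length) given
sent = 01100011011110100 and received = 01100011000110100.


XOR: 00000000011000000

Burst at position 9, length 2


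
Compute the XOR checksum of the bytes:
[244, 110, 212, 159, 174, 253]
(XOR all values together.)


XOR chain: 244 ^ 110 ^ 212 ^ 159 ^ 174 ^ 253 = 130

130


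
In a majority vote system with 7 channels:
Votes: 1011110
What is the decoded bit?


Ones: 5 out of 7
Threshold: 4

1 (5/7 voted 1)


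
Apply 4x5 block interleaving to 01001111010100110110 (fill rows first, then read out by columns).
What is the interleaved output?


Matrix:
  01001
  11101
  01001
  10110
Read columns: 01011110010100011110

01011110010100011110


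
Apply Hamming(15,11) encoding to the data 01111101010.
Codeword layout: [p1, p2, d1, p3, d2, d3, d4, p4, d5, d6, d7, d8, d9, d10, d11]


Parity bits: p1=1, p2=0, p3=1, p4=0

100111101101010


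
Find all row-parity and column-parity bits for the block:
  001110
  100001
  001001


Row parities: 100
Column parities: 100110

Row P: 100, Col P: 100110, Corner: 1


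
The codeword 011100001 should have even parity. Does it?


Number of 1s: 4

Yes, parity is correct (4 ones)


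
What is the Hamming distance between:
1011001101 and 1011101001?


XOR: 0000100100
Count of 1s: 2

2


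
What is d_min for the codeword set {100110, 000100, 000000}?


Comparing all pairs, minimum distance: 1
Can detect 0 errors, correct 0 errors

1


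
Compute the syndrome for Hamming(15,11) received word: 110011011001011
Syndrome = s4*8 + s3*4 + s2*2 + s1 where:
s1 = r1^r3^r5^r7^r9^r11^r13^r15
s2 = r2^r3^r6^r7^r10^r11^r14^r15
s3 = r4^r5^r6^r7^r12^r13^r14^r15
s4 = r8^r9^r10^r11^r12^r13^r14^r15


s1=0, s2=0, s3=1, s4=1

Syndrome = 12 (error at position 12)


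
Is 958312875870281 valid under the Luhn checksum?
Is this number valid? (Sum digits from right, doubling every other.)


Luhn sum = 71
71 mod 10 = 1

Invalid (Luhn sum mod 10 = 1)


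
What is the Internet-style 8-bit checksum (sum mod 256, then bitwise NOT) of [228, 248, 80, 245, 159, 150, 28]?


Sum = 1138 mod 256 = 114
Complement = 141

141


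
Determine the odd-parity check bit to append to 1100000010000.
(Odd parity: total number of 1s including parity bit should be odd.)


Number of 1s in data: 3
Parity bit: 0

0


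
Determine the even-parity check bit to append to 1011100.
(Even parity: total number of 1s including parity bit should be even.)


Number of 1s in data: 4
Parity bit: 0

0


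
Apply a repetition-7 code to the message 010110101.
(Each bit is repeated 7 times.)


Each bit -> 7 copies

000000011111110000000111111111111110000000111111100000001111111


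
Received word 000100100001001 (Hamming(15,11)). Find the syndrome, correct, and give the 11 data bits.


Syndrome = 0: no error detected

Data: 00010001001 (no errors)


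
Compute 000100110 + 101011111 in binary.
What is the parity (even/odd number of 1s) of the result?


000100110 = 38
101011111 = 351
Sum = 389 = 110000101
1s count = 4

even parity (4 ones in 110000101)


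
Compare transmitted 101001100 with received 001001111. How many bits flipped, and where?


XOR: 100000011

3 error(s) at position(s): 0, 7, 8


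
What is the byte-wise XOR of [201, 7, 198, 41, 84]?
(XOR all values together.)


XOR chain: 201 ^ 7 ^ 198 ^ 41 ^ 84 = 117

117


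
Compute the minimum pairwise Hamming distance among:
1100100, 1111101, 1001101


Comparing all pairs, minimum distance: 2
Can detect 1 errors, correct 0 errors

2


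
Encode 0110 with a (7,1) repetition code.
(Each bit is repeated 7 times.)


Each bit -> 7 copies

0000000111111111111110000000


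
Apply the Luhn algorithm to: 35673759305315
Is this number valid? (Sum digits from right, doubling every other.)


Luhn sum = 61
61 mod 10 = 1

Invalid (Luhn sum mod 10 = 1)


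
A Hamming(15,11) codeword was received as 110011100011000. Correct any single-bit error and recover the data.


Syndrome = 0: no error detected

Data: 01110011000 (no errors)


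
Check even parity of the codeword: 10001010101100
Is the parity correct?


Number of 1s: 6

Yes, parity is correct (6 ones)


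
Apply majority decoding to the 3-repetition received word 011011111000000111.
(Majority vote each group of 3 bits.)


Groups: 011, 011, 111, 000, 000, 111
Majority votes: 111001

111001


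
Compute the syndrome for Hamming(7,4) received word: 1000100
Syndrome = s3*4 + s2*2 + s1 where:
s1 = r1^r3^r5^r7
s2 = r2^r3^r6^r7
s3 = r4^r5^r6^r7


s1=0, s2=0, s3=1

Syndrome = 4 (error at position 4)


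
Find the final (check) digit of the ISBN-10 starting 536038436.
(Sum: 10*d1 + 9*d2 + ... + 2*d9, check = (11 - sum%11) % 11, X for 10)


Weighted sum: 220
220 mod 11 = 0

Check digit: 0


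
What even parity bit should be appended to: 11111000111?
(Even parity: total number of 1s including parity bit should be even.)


Number of 1s in data: 8
Parity bit: 0

0


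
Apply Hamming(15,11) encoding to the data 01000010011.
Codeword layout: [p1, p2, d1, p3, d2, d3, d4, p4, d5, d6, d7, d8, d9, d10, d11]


Parity bits: p1=1, p2=1, p3=1, p4=1

110110010010011


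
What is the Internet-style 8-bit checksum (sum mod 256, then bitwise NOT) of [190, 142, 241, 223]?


Sum = 796 mod 256 = 28
Complement = 227

227


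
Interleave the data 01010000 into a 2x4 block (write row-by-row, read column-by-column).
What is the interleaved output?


Matrix:
  0101
  0000
Read columns: 00100010

00100010


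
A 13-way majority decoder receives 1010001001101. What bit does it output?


Ones: 6 out of 13
Threshold: 7

0 (6/13 voted 1)


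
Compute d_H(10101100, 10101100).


XOR: 00000000
Count of 1s: 0

0


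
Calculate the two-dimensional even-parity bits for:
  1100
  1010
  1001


Row parities: 000
Column parities: 1111

Row P: 000, Col P: 1111, Corner: 0


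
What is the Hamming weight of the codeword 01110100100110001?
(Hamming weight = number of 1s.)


Counting 1s in 01110100100110001

8


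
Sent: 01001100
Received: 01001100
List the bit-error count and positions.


XOR: 00000000

0 errors (received matches sent)


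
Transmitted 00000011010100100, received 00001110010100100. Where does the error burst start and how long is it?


XOR: 00001101000000000

Burst at position 4, length 4


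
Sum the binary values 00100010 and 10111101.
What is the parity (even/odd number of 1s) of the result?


00100010 = 34
10111101 = 189
Sum = 223 = 11011111
1s count = 7

odd parity (7 ones in 11011111)


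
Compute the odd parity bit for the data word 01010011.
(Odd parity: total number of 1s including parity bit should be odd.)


Number of 1s in data: 4
Parity bit: 1

1


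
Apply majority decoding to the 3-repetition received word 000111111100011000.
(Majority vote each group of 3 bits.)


Groups: 000, 111, 111, 100, 011, 000
Majority votes: 011010

011010


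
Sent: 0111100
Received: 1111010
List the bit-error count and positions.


XOR: 1000110

3 error(s) at position(s): 0, 4, 5


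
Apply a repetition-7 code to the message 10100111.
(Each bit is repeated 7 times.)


Each bit -> 7 copies

11111110000000111111100000000000000111111111111111111111


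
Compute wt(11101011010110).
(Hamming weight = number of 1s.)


Counting 1s in 11101011010110

9


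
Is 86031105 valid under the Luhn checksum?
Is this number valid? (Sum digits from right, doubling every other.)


Luhn sum = 24
24 mod 10 = 4

Invalid (Luhn sum mod 10 = 4)


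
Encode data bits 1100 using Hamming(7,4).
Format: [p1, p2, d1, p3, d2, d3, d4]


Parity bits: p1=0, p2=1, p3=1

0111100


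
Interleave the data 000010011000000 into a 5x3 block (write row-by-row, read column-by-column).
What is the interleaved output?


Matrix:
  000
  010
  011
  000
  000
Read columns: 000000110000100

000000110000100


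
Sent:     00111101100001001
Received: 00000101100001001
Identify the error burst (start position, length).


XOR: 00111000000000000

Burst at position 2, length 3


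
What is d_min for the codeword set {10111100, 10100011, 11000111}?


Comparing all pairs, minimum distance: 3
Can detect 2 errors, correct 1 errors

3


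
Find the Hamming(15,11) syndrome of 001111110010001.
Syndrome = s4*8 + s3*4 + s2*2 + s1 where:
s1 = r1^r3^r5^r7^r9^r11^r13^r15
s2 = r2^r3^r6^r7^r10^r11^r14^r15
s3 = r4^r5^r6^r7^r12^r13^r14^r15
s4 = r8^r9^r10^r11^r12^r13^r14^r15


s1=1, s2=1, s3=1, s4=1

Syndrome = 15 (error at position 15)


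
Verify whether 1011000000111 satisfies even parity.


Number of 1s: 6

Yes, parity is correct (6 ones)


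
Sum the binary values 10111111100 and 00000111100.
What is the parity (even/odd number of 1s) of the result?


10111111100 = 1532
00000111100 = 60
Sum = 1592 = 11000111000
1s count = 5

odd parity (5 ones in 11000111000)


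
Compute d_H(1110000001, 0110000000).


XOR: 1000000001
Count of 1s: 2

2


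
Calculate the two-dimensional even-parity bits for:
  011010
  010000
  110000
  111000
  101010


Row parities: 11011
Column parities: 101000

Row P: 11011, Col P: 101000, Corner: 0


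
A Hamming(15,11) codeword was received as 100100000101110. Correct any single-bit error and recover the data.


Syndrome = 0: no error detected

Data: 00000101110 (no errors)


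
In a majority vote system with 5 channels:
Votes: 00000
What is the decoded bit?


Ones: 0 out of 5
Threshold: 3

0 (0/5 voted 1)


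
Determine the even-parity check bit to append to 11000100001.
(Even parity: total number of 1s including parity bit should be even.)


Number of 1s in data: 4
Parity bit: 0

0


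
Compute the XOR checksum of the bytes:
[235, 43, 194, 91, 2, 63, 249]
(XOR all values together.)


XOR chain: 235 ^ 43 ^ 194 ^ 91 ^ 2 ^ 63 ^ 249 = 157

157


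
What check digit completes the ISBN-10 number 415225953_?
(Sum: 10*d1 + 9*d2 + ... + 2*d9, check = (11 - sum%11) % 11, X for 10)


Weighted sum: 197
197 mod 11 = 10

Check digit: 1


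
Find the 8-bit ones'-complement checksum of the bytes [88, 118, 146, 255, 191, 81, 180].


Sum = 1059 mod 256 = 35
Complement = 220

220


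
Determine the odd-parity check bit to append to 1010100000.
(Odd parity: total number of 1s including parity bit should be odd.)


Number of 1s in data: 3
Parity bit: 0

0


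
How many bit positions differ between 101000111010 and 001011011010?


XOR: 100011100000
Count of 1s: 4

4


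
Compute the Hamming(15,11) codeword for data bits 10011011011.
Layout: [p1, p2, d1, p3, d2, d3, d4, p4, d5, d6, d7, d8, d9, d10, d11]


Parity bits: p1=1, p2=1, p3=0, p4=1

111000111011011


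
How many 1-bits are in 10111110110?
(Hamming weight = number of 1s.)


Counting 1s in 10111110110

8


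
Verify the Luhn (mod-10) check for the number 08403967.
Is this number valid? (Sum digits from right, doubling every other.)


Luhn sum = 41
41 mod 10 = 1

Invalid (Luhn sum mod 10 = 1)


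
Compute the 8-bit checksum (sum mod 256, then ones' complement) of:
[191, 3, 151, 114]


Sum = 459 mod 256 = 203
Complement = 52

52


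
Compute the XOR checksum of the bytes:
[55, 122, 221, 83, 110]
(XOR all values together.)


XOR chain: 55 ^ 122 ^ 221 ^ 83 ^ 110 = 173

173


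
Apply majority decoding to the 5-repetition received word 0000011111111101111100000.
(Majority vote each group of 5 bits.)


Groups: 00000, 11111, 11110, 11111, 00000
Majority votes: 01110

01110


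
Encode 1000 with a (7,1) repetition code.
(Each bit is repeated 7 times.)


Each bit -> 7 copies

1111111000000000000000000000


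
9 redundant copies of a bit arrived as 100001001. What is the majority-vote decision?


Ones: 3 out of 9
Threshold: 5

0 (3/9 voted 1)


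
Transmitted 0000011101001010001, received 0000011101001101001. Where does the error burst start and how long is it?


XOR: 0000000000000111000

Burst at position 13, length 3


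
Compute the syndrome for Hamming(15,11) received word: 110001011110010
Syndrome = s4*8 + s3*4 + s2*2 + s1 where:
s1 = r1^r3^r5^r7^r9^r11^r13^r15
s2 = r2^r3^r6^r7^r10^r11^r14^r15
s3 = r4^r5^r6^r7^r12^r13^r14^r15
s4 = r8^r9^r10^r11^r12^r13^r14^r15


s1=1, s2=1, s3=0, s4=1

Syndrome = 11 (error at position 11)


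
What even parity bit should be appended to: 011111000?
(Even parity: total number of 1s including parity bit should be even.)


Number of 1s in data: 5
Parity bit: 1

1


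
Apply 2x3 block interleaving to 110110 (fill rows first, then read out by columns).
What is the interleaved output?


Matrix:
  110
  110
Read columns: 111100

111100


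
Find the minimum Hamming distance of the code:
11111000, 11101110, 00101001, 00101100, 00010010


Comparing all pairs, minimum distance: 2
Can detect 1 errors, correct 0 errors

2


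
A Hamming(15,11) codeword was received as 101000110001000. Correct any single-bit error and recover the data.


Syndrome = 1: error at position 1

Data: 10010001000 (corrected bit 1)


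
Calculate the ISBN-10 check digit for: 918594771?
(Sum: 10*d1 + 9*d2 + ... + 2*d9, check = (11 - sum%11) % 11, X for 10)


Weighted sum: 323
323 mod 11 = 4

Check digit: 7


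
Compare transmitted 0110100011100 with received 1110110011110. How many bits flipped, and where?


XOR: 1000010000010

3 error(s) at position(s): 0, 5, 11


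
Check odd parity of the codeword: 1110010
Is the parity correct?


Number of 1s: 4

No, parity error (4 ones)


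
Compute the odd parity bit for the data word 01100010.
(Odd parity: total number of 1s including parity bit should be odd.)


Number of 1s in data: 3
Parity bit: 0

0


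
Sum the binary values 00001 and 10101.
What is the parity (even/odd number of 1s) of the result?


00001 = 1
10101 = 21
Sum = 22 = 10110
1s count = 3

odd parity (3 ones in 10110)


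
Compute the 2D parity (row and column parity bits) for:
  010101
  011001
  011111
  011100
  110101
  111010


Row parities: 111100
Column parities: 000000

Row P: 111100, Col P: 000000, Corner: 0


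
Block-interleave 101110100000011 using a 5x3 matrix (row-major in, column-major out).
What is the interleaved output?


Matrix:
  101
  110
  100
  000
  011
Read columns: 111000100110001

111000100110001


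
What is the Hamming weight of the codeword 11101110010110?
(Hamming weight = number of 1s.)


Counting 1s in 11101110010110

9


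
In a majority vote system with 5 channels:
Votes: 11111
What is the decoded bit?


Ones: 5 out of 5
Threshold: 3

1 (5/5 voted 1)


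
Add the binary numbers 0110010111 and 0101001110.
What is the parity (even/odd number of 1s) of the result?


0110010111 = 407
0101001110 = 334
Sum = 741 = 1011100101
1s count = 6

even parity (6 ones in 1011100101)


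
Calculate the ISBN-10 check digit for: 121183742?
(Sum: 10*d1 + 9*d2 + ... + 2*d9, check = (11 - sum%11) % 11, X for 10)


Weighted sum: 150
150 mod 11 = 7

Check digit: 4


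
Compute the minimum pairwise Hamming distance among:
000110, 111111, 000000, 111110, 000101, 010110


Comparing all pairs, minimum distance: 1
Can detect 0 errors, correct 0 errors

1


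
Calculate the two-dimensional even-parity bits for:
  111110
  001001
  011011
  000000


Row parities: 1000
Column parities: 101100

Row P: 1000, Col P: 101100, Corner: 1


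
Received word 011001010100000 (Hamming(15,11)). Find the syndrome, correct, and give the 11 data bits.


Syndrome = 5: error at position 5

Data: 11100100000 (corrected bit 5)


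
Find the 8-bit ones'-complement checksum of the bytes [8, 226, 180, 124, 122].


Sum = 660 mod 256 = 148
Complement = 107

107


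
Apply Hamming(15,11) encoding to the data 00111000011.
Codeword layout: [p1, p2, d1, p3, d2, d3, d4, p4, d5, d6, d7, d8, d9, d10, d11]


Parity bits: p1=1, p2=0, p3=0, p4=1

100001111000011


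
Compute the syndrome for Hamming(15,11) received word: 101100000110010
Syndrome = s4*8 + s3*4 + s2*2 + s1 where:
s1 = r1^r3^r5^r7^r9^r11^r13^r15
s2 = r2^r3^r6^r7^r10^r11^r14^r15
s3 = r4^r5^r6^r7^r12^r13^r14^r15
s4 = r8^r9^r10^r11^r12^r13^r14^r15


s1=1, s2=0, s3=0, s4=1

Syndrome = 9 (error at position 9)


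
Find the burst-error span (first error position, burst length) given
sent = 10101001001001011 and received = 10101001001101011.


XOR: 00000000000100000

Burst at position 11, length 1


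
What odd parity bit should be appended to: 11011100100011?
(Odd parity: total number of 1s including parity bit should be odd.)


Number of 1s in data: 8
Parity bit: 1

1


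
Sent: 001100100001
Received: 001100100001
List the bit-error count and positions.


XOR: 000000000000

0 errors (received matches sent)


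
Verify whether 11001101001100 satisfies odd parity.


Number of 1s: 7

Yes, parity is correct (7 ones)


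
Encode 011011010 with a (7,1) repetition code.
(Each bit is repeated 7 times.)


Each bit -> 7 copies

000000011111111111111000000011111111111111000000011111110000000


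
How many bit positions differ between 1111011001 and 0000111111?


XOR: 1111100110
Count of 1s: 7

7


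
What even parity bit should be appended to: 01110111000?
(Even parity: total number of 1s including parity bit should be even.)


Number of 1s in data: 6
Parity bit: 0

0


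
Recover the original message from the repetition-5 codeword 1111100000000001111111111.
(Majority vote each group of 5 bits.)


Groups: 11111, 00000, 00000, 11111, 11111
Majority votes: 10011

10011


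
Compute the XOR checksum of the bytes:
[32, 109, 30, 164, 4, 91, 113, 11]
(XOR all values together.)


XOR chain: 32 ^ 109 ^ 30 ^ 164 ^ 4 ^ 91 ^ 113 ^ 11 = 210

210


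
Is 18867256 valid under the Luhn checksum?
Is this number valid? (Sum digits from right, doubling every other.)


Luhn sum = 37
37 mod 10 = 7

Invalid (Luhn sum mod 10 = 7)


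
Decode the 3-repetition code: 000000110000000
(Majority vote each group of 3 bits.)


Groups: 000, 000, 110, 000, 000
Majority votes: 00100

00100


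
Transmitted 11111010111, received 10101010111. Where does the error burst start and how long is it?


XOR: 01010000000

Burst at position 1, length 3


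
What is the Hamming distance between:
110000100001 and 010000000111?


XOR: 100000100110
Count of 1s: 4

4


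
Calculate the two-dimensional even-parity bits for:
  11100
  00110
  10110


Row parities: 101
Column parities: 01100

Row P: 101, Col P: 01100, Corner: 0


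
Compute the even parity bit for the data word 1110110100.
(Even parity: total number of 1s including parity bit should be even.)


Number of 1s in data: 6
Parity bit: 0

0


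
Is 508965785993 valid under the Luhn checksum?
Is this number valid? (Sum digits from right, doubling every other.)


Luhn sum = 60
60 mod 10 = 0

Valid (Luhn sum mod 10 = 0)


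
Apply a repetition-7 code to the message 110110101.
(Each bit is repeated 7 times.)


Each bit -> 7 copies

111111111111110000000111111111111110000000111111100000001111111


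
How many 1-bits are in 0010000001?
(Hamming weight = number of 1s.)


Counting 1s in 0010000001

2


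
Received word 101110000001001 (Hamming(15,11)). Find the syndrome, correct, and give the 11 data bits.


Syndrome = 0: no error detected

Data: 11000001001 (no errors)


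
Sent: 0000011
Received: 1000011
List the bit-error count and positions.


XOR: 1000000

1 error(s) at position(s): 0


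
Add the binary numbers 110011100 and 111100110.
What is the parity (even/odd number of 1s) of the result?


110011100 = 412
111100110 = 486
Sum = 898 = 1110000010
1s count = 4

even parity (4 ones in 1110000010)


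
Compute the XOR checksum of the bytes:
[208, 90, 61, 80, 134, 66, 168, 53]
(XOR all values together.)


XOR chain: 208 ^ 90 ^ 61 ^ 80 ^ 134 ^ 66 ^ 168 ^ 53 = 190

190


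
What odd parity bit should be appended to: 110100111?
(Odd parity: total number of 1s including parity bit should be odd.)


Number of 1s in data: 6
Parity bit: 1

1


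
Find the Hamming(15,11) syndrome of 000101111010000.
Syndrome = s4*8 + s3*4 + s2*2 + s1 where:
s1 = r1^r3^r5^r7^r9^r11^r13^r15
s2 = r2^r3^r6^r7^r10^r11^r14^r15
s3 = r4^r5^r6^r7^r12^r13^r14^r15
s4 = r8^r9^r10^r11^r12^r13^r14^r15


s1=1, s2=1, s3=1, s4=1

Syndrome = 15 (error at position 15)


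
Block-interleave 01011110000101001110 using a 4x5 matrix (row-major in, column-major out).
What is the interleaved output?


Matrix:
  01011
  11000
  01010
  01110
Read columns: 01001111000110111000

01001111000110111000


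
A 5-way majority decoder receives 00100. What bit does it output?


Ones: 1 out of 5
Threshold: 3

0 (1/5 voted 1)


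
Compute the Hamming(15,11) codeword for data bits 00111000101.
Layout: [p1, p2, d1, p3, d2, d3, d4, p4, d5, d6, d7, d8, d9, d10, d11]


Parity bits: p1=0, p2=1, p3=0, p4=1

010001111000101


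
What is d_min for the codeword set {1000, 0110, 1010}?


Comparing all pairs, minimum distance: 1
Can detect 0 errors, correct 0 errors

1


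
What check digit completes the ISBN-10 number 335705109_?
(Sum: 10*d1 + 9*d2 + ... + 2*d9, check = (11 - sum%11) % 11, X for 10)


Weighted sum: 193
193 mod 11 = 6

Check digit: 5


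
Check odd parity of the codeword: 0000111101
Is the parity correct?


Number of 1s: 5

Yes, parity is correct (5 ones)


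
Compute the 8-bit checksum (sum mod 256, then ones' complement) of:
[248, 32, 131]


Sum = 411 mod 256 = 155
Complement = 100

100


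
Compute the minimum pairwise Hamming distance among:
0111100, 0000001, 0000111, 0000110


Comparing all pairs, minimum distance: 1
Can detect 0 errors, correct 0 errors

1


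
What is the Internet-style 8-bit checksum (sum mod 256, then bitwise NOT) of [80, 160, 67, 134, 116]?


Sum = 557 mod 256 = 45
Complement = 210

210


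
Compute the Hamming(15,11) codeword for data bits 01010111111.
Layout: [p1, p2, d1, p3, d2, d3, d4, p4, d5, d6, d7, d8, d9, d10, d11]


Parity bits: p1=1, p2=1, p3=0, p4=0

110010100111111


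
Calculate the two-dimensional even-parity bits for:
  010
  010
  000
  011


Row parities: 1100
Column parities: 011

Row P: 1100, Col P: 011, Corner: 0


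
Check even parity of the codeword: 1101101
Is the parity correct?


Number of 1s: 5

No, parity error (5 ones)


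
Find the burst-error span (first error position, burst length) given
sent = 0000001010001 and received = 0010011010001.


XOR: 0010010000000

Burst at position 2, length 4


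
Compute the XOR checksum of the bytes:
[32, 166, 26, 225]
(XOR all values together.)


XOR chain: 32 ^ 166 ^ 26 ^ 225 = 125

125


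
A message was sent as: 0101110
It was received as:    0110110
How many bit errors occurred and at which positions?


XOR: 0011000

2 error(s) at position(s): 2, 3


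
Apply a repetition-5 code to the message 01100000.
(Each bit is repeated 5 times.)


Each bit -> 5 copies

0000011111111110000000000000000000000000


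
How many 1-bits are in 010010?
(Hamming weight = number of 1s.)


Counting 1s in 010010

2


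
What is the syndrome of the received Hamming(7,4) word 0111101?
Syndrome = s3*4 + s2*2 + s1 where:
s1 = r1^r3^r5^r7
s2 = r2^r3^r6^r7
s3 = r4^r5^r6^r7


s1=1, s2=1, s3=1

Syndrome = 7 (error at position 7)


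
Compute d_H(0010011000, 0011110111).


XOR: 0001101111
Count of 1s: 6

6


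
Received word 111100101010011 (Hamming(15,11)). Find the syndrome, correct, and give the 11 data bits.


Syndrome = 0: no error detected

Data: 10011010011 (no errors)


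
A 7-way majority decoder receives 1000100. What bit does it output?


Ones: 2 out of 7
Threshold: 4

0 (2/7 voted 1)


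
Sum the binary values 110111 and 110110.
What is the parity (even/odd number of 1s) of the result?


110111 = 55
110110 = 54
Sum = 109 = 1101101
1s count = 5

odd parity (5 ones in 1101101)


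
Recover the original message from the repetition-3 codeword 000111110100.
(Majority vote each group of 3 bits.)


Groups: 000, 111, 110, 100
Majority votes: 0110

0110


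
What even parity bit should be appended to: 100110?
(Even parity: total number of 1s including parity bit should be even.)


Number of 1s in data: 3
Parity bit: 1

1


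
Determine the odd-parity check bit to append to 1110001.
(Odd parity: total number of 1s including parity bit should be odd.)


Number of 1s in data: 4
Parity bit: 1

1


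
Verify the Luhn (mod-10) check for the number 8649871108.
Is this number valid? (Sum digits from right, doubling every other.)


Luhn sum = 55
55 mod 10 = 5

Invalid (Luhn sum mod 10 = 5)


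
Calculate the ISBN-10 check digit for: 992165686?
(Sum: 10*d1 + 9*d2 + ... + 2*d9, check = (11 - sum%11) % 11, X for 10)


Weighted sum: 315
315 mod 11 = 7

Check digit: 4


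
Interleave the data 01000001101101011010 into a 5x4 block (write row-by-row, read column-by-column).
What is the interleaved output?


Matrix:
  0100
  0001
  1011
  0101
  1010
Read columns: 00101100100010101110

00101100100010101110


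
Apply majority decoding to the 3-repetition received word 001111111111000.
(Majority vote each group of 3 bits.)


Groups: 001, 111, 111, 111, 000
Majority votes: 01110

01110


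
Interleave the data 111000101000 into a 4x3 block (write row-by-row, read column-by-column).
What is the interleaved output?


Matrix:
  111
  000
  101
  000
Read columns: 101010001010

101010001010


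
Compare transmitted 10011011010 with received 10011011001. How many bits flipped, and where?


XOR: 00000000011

2 error(s) at position(s): 9, 10


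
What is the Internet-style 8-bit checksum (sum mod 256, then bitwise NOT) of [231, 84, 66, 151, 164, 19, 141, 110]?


Sum = 966 mod 256 = 198
Complement = 57

57


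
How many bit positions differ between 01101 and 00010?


XOR: 01111
Count of 1s: 4

4


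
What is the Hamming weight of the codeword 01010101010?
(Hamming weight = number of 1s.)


Counting 1s in 01010101010

5


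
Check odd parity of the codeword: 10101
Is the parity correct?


Number of 1s: 3

Yes, parity is correct (3 ones)


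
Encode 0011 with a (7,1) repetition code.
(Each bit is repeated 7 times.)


Each bit -> 7 copies

0000000000000011111111111111


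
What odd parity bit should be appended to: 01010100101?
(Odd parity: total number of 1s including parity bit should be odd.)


Number of 1s in data: 5
Parity bit: 0

0


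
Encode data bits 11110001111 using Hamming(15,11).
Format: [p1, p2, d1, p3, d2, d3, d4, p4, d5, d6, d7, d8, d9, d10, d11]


Parity bits: p1=1, p2=1, p3=1, p4=0

111111100001111


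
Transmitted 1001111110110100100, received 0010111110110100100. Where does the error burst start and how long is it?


XOR: 1011000000000000000

Burst at position 0, length 4
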